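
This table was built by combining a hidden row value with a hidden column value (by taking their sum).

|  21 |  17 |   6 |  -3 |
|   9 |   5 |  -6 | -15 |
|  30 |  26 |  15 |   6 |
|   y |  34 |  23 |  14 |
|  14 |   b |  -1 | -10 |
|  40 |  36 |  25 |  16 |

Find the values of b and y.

b = 10, y = 38

The difference between any two rows is the same in every column — this is an addition table with the headers hidden.
Row 5 minus row 1 is -10 − (-3) = -7, so its entry in column 2 is 17 + (-7) = 10.
Row 4 minus row 1 is 14 − (-3) = 17, so its entry in column 1 is 21 + 17 = 38.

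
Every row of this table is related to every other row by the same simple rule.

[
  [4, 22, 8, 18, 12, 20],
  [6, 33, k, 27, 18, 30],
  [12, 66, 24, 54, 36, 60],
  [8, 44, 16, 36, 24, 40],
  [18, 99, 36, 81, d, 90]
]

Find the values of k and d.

k = 12, d = 54

Each row is a constant multiple of every other row — this is a multiplication table with the headers hidden.
Row 2 is 27/18 = 3/2 times row 1, so its entry in column 3 is 8 × 3/2 = 12.
Row 5 is 81/18 = 9/2 times row 1, so its entry in column 5 is 12 × 9/2 = 54.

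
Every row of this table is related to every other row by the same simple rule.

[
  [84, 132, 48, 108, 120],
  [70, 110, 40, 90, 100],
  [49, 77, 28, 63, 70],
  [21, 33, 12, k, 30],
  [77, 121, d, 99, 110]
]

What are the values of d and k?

d = 44, k = 27

Each row is a constant multiple of every other row — this is a multiplication table with the headers hidden.
Row 5 is 110/120 = 11/12 times row 1, so its entry in column 3 is 48 × 11/12 = 44.
Row 4 is 30/120 = 1/4 times row 1, so its entry in column 4 is 108 × 1/4 = 27.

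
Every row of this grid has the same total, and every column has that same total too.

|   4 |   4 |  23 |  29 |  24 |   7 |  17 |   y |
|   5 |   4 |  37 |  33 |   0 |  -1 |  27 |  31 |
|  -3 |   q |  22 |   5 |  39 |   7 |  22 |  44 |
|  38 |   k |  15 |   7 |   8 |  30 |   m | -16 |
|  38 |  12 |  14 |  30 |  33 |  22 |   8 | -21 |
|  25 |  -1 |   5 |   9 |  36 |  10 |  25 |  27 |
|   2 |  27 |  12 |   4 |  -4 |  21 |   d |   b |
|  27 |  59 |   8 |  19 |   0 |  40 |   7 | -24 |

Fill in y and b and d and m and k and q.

Rows 2 and 5 both sum to 136, so that's the common total.
Row 1 has 4 + 4 + 23 + 29 + 24 + 7 + 17 = 108; the blank must be 136 − 108 = 28.
Row 3 has -3 + 22 + 5 + 39 + 7 + 22 + 44 = 136; the blank must be 136 − 136 = 0.
Column 2 has 4 + 4 + 0 + 12 − 1 + 27 + 59 = 105; the blank must be 136 − 105 = 31.
Column 8 has 28 + 31 + 44 − 16 − 21 + 27 − 24 = 69; the blank must be 136 − 69 = 67.
Row 4 has 38 + 31 + 15 + 7 + 8 + 30 − 16 = 113; the blank must be 136 − 113 = 23.
Row 7 has 2 + 27 + 12 + 4 − 4 + 21 + 67 = 129; the blank must be 136 − 129 = 7.

y = 28, b = 67, d = 7, m = 23, k = 31, q = 0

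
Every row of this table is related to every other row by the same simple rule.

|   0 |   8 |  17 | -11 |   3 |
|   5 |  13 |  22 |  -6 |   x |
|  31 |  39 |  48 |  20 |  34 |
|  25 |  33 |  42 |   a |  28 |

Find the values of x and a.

x = 8, a = 14

The difference between any two rows is the same in every column — this is an addition table with the headers hidden.
Row 2 minus row 1 is 22 − 17 = 5, so its entry in column 5 is 3 + 5 = 8.
Row 4 minus row 1 is 42 − 17 = 25, so its entry in column 4 is -11 + 25 = 14.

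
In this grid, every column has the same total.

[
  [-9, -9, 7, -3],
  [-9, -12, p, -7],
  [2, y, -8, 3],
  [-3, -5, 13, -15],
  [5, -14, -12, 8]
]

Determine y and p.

Columns 1 and 4 both add up to -14, so every column sums to -14.
Column 2: -9 − 12 − 5 − 14 = -40, so the missing entry is -14 − (-40) = 26.
Column 3: 7 − 8 + 13 − 12 = 0, so the missing entry is -14 − 0 = -14.

y = 26, p = -14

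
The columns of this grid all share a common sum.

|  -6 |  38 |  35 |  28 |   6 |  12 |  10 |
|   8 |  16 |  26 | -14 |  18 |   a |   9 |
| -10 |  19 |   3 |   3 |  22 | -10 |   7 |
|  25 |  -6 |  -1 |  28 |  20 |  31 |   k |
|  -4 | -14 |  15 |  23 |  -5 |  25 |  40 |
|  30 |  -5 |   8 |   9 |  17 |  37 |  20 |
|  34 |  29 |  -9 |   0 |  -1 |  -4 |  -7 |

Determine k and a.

k = -2, a = -14

Columns 2 and 5 both add up to 77, so every column sums to 77.
Column 7: 10 + 9 + 7 + 40 + 20 − 7 = 79, so the missing entry is 77 − 79 = -2.
Column 6: 12 − 10 + 31 + 25 + 37 − 4 = 91, so the missing entry is 77 − 91 = -14.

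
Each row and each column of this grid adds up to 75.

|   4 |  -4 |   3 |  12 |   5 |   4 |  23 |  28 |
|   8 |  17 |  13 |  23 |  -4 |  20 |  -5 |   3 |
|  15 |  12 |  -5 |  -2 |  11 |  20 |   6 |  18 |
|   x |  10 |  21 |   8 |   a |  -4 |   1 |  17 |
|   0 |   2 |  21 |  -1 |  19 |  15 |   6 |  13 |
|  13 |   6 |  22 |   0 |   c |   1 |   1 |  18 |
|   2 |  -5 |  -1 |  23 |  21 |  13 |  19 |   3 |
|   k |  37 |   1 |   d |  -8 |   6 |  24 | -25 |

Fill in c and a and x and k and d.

Row 6 has 13 + 6 + 22 + 0 + 1 + 1 + 18 = 61; the blank must be 75 − 61 = 14.
Column 5 has 5 − 4 + 11 + 19 + 14 + 21 − 8 = 58; the blank must be 75 − 58 = 17.
Column 4 has 12 + 23 − 2 + 8 − 1 + 0 + 23 = 63; the blank must be 75 − 63 = 12.
Row 8 has 37 + 1 + 12 − 8 + 6 + 24 − 25 = 47; the blank must be 75 − 47 = 28.
Row 4 has 10 + 21 + 8 + 17 − 4 + 1 + 17 = 70; the blank must be 75 − 70 = 5.

c = 14, a = 17, x = 5, k = 28, d = 12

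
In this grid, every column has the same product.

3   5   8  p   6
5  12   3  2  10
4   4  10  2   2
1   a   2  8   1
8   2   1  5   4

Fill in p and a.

p = 3, a = 1

Columns 1 and 5 each multiply to 480, so every column has product 480.
Column 4: 2×2×8×5 = 160, so the missing entry is 480 ÷ 160 = 3.
Column 2: 5×12×4×2 = 480, so the missing entry is 480 ÷ 480 = 1.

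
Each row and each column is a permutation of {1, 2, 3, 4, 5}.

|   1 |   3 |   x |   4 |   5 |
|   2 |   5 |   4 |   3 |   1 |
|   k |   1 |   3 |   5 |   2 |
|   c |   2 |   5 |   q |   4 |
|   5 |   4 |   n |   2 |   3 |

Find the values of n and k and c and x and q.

n = 1, k = 4, c = 3, x = 2, q = 1

Cell (3,1): row 3 already has {1, 2, 3, 5} → 4.
Cell (5,3): row 5 already has {2, 3, 4, 5} → 1.
Cell (4,1): column 1 already has {1, 2, 4, 5} → 3.
Cell (1,3): row 1 already has {1, 3, 4, 5} → 2.
For row 4, column 4: row 4 already has {2, 3, 4, 5}; that leaves 1.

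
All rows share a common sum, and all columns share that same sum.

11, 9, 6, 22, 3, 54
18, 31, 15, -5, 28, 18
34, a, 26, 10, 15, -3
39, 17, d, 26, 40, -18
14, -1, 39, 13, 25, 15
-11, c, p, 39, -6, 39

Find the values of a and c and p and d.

a = 23, c = 26, p = 18, d = 1

Rows 1 and 2 both sum to 105, so that's the common total.
Row 3: 34 + 26 + 10 + 15 − 3 = 82, so its missing entry is 105 − 82 = 23.
Column 2: 9 + 31 + 23 + 17 − 1 = 79, so its missing entry is 105 − 79 = 26.
Row 4: 39 + 17 + 26 + 40 − 18 = 104, so its missing entry is 105 − 104 = 1.
Row 6: -11 + 26 + 39 − 6 + 39 = 87, so its missing entry is 105 − 87 = 18.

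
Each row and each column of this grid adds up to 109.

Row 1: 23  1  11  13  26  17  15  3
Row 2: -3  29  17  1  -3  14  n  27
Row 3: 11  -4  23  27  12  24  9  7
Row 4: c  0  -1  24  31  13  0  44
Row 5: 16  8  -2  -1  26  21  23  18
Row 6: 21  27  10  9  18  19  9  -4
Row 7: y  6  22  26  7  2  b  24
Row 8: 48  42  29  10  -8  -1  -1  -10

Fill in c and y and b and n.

c = -2, y = -5, b = 27, n = 27

Row 2: -3 + 29 + 17 + 1 − 3 + 14 + 27 = 82, so its missing entry is 109 − 82 = 27.
Column 7: 15 + 27 + 9 + 0 + 23 + 9 − 1 = 82, so its missing entry is 109 − 82 = 27.
Row 7: 6 + 22 + 26 + 7 + 2 + 27 + 24 = 114, so its missing entry is 109 − 114 = -5.
Row 4: 0 − 1 + 24 + 31 + 13 + 0 + 44 = 111, so its missing entry is 109 − 111 = -2.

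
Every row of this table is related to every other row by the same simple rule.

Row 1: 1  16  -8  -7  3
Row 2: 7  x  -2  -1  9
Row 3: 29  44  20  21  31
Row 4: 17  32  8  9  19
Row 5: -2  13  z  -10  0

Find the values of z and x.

The difference between any two rows is the same in every column — this is an addition table with the headers hidden.
Row 5 minus row 1 is -10 − (-7) = -3, so its entry in column 3 is -8 + (-3) = -11.
Row 2 minus row 1 is -1 − (-7) = 6, so its entry in column 2 is 16 + 6 = 22.

z = -11, x = 22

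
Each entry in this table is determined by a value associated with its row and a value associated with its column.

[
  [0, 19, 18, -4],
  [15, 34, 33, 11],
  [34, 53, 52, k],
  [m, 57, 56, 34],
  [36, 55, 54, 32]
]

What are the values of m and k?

m = 38, k = 30

The difference between any two rows is the same in every column — this is an addition table with the headers hidden.
Row 4 minus row 1 is 57 − 19 = 38, so its entry in column 1 is 0 + 38 = 38.
Row 3 minus row 1 is 53 − 19 = 34, so its entry in column 4 is -4 + 34 = 30.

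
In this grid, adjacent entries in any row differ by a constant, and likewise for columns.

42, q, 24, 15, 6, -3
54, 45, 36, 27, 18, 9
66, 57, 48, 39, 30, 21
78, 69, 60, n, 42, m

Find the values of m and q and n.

m = 33, q = 33, n = 51

Along each row the entries change by -9 per step; down each column they change by 12.
Row 4: from 78 at column 1, stepping by -9 to column 6 gives 33.
Row 1: from 42 at column 1, stepping by -9 to column 2 gives 33.
Row 4: from 78 at column 1, stepping by -9 to column 4 gives 51.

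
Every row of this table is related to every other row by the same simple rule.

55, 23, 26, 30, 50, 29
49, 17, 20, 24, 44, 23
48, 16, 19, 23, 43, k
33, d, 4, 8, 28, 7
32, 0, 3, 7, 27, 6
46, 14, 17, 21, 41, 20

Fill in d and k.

The difference between any two rows is the same in every column — this is an addition table with the headers hidden.
Row 4 minus row 1 is 8 − 30 = -22, so its entry in column 2 is 23 + (-22) = 1.
Row 3 minus row 1 is 23 − 30 = -7, so its entry in column 6 is 29 + (-7) = 22.

d = 1, k = 22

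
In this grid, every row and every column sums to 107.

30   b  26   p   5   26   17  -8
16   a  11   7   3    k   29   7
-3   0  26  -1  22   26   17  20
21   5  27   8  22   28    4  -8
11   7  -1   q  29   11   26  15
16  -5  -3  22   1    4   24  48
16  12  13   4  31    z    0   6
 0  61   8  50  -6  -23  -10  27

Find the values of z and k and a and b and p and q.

Row 7: 16 + 12 + 13 + 4 + 31 + 0 + 6 = 82, so its missing entry is 107 − 82 = 25.
Column 6: 26 + 26 + 28 + 11 + 4 + 25 − 23 = 97, so its missing entry is 107 − 97 = 10.
Row 5: 11 + 7 − 1 + 29 + 11 + 26 + 15 = 98, so its missing entry is 107 − 98 = 9.
Row 2: 16 + 11 + 7 + 3 + 10 + 29 + 7 = 83, so its missing entry is 107 − 83 = 24.
Column 2: 24 + 0 + 5 + 7 − 5 + 12 + 61 = 104, so its missing entry is 107 − 104 = 3.
Row 1: 30 + 3 + 26 + 5 + 26 + 17 − 8 = 99, so its missing entry is 107 − 99 = 8.

z = 25, k = 10, a = 24, b = 3, p = 8, q = 9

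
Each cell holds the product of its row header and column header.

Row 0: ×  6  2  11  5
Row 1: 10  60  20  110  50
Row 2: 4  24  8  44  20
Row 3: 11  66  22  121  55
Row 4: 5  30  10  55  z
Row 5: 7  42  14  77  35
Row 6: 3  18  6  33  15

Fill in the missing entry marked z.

25

5 × 5 = 25.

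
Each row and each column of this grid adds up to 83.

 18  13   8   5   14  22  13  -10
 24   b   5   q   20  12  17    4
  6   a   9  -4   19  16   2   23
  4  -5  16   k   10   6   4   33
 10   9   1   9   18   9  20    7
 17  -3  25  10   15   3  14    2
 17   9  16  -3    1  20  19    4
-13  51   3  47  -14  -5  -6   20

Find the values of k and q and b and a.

k = 15, q = 4, b = -3, a = 12

The known cells in row 4 total 68, leaving 83 − 68 = 15 for the blank.
The known cells in column 4 total 79, leaving 83 − 79 = 4 for the blank.
The known cells in row 2 total 86, leaving 83 − 86 = -3 for the blank.
The known cells in row 3 total 71, leaving 83 − 71 = 12 for the blank.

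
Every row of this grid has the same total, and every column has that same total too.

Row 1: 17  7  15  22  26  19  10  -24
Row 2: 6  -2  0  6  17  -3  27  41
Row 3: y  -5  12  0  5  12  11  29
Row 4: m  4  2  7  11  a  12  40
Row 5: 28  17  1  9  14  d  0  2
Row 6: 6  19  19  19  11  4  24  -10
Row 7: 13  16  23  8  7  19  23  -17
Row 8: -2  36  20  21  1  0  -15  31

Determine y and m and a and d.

y = 28, m = -4, a = 20, d = 21

Rows 1 and 2 both sum to 92, so that's the common total.
Row 5 has 28 + 17 + 1 + 9 + 14 + 0 + 2 = 71; the blank must be 92 − 71 = 21.
Row 3 has -5 + 12 + 0 + 5 + 12 + 11 + 29 = 64; the blank must be 92 − 64 = 28.
Column 6 has 19 − 3 + 12 + 21 + 4 + 19 + 0 = 72; the blank must be 92 − 72 = 20.
Row 4 has 4 + 2 + 7 + 11 + 20 + 12 + 40 = 96; the blank must be 92 − 96 = -4.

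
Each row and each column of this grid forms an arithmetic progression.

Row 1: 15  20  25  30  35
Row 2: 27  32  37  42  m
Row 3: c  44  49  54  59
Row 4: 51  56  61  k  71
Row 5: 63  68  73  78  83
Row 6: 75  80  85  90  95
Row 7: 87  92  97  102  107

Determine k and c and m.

k = 66, c = 39, m = 47

Along each row the entries change by 5 per step; down each column they change by 12.
Row 4: from 51 at column 1, stepping by 5 to column 4 gives 66.
Row 3: from 44 at column 2, stepping by 5 to column 1 gives 39.
Row 2: from 27 at column 1, stepping by 5 to column 5 gives 47.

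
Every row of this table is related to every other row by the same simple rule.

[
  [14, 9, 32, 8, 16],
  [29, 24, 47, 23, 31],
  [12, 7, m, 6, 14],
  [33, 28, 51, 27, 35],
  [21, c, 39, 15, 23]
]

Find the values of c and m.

c = 16, m = 30

The difference between any two rows is the same in every column — this is an addition table with the headers hidden.
Row 5 minus row 1 is 21 − 14 = 7, so its entry in column 2 is 9 + 7 = 16.
Row 3 minus row 1 is 12 − 14 = -2, so its entry in column 3 is 32 + (-2) = 30.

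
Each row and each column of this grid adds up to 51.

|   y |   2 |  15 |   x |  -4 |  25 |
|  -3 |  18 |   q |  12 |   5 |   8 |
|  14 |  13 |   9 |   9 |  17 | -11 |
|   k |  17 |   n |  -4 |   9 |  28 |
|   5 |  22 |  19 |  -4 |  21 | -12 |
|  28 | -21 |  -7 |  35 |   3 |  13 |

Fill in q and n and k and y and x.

q = 11, n = 4, k = -3, y = 10, x = 3

Row 2: -3 + 18 + 12 + 5 + 8 = 40, so its missing entry is 51 − 40 = 11.
Column 4: 12 + 9 − 4 − 4 + 35 = 48, so its missing entry is 51 − 48 = 3.
Row 1: 2 + 15 + 3 − 4 + 25 = 41, so its missing entry is 51 − 41 = 10.
Column 1: 10 − 3 + 14 + 5 + 28 = 54, so its missing entry is 51 − 54 = -3.
Row 4: -3 + 17 − 4 + 9 + 28 = 47, so its missing entry is 51 − 47 = 4.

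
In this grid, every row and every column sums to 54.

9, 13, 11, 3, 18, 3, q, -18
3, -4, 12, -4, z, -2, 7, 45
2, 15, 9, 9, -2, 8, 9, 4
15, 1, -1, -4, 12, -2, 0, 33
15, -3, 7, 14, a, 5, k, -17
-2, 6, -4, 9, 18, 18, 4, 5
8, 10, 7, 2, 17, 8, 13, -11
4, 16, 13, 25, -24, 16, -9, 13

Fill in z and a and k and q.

z = -3, a = 18, k = 15, q = 15

Row 2 has 3 − 4 + 12 − 4 − 2 + 7 + 45 = 57; the blank must be 54 − 57 = -3.
Column 5 has 18 − 3 − 2 + 12 + 18 + 17 − 24 = 36; the blank must be 54 − 36 = 18.
Row 5 has 15 − 3 + 7 + 14 + 18 + 5 − 17 = 39; the blank must be 54 − 39 = 15.
Row 1 has 9 + 13 + 11 + 3 + 18 + 3 − 18 = 39; the blank must be 54 − 39 = 15.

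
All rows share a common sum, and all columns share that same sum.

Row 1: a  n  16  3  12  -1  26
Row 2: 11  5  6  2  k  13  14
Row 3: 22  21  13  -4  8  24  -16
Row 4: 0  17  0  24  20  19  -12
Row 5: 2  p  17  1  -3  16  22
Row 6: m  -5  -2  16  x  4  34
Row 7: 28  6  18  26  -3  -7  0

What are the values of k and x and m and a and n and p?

Rows 3 and 4 both sum to 68, so that's the common total.
The known cells in row 2 total 51, leaving 68 − 51 = 17 for the blank.
The known cells in column 5 total 51, leaving 68 − 51 = 17 for the blank.
The known cells in row 6 total 64, leaving 68 − 64 = 4 for the blank.
The known cells in column 1 total 67, leaving 68 − 67 = 1 for the blank.
The known cells in row 1 total 57, leaving 68 − 57 = 11 for the blank.
The known cells in row 5 total 55, leaving 68 − 55 = 13 for the blank.

k = 17, x = 17, m = 4, a = 1, n = 11, p = 13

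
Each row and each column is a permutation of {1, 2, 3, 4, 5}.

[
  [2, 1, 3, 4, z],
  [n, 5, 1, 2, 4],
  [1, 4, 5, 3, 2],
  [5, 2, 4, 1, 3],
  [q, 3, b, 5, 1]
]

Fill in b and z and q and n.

b = 2, z = 5, q = 4, n = 3

For row 2, column 1: row 2 already has {1, 2, 4, 5}; that leaves 3.
For row 5, column 1: column 1 already has {1, 2, 3, 5}; that leaves 4.
Cell (1,5): row 1 already has {1, 2, 3, 4} → 5.
Cell (5,3): row 5 already has {1, 3, 4, 5} → 2.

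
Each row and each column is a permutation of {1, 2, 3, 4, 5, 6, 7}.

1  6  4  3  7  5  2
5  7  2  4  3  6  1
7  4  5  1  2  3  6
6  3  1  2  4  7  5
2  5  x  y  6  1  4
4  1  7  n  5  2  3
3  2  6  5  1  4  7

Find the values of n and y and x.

n = 6, y = 7, x = 3

For row 6, column 4: row 6 already has {1, 2, 3, 4, 5, 7}; that leaves 6.
Cell (5,3): column 3 already has {1, 2, 4, 5, 6, 7} → 3.
For row 5, column 4: row 5 already has {1, 2, 3, 4, 5, 6}; that leaves 7.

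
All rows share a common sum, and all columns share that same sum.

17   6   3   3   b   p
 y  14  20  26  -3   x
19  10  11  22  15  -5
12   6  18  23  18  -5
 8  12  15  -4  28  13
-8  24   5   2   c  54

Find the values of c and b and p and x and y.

c = -5, b = 19, p = 24, x = -9, y = 24

Rows 3 and 4 both sum to 72, so that's the common total.
Row 6: -8 + 24 + 5 + 2 + 54 = 77, so its missing entry is 72 − 77 = -5.
Column 5: -3 + 15 + 18 + 28 − 5 = 53, so its missing entry is 72 − 53 = 19.
Row 1: 17 + 6 + 3 + 3 + 19 = 48, so its missing entry is 72 − 48 = 24.
Column 6: 24 − 5 − 5 + 13 + 54 = 81, so its missing entry is 72 − 81 = -9.
Row 2: 14 + 20 + 26 − 3 − 9 = 48, so its missing entry is 72 − 48 = 24.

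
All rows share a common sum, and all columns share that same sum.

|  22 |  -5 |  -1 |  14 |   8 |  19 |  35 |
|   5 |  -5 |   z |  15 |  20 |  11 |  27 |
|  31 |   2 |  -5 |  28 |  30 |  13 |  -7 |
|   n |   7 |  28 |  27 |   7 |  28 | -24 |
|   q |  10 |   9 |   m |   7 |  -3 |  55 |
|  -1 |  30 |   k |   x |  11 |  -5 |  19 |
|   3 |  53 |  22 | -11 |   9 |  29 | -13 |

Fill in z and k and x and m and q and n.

Rows 1 and 3 both sum to 92, so that's the common total.
The known cells in row 2 total 73, leaving 92 − 73 = 19 for the blank.
The known cells in row 4 total 73, leaving 92 − 73 = 19 for the blank.
The known cells in column 1 total 79, leaving 92 − 79 = 13 for the blank.
The known cells in row 5 total 91, leaving 92 − 91 = 1 for the blank.
The known cells in column 4 total 74, leaving 92 − 74 = 18 for the blank.
The known cells in row 6 total 72, leaving 92 − 72 = 20 for the blank.

z = 19, k = 20, x = 18, m = 1, q = 13, n = 19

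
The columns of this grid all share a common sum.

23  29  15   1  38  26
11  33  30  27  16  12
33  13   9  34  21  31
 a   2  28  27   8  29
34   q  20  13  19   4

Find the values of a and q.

a = 1, q = 25

Column 4 sums to 102 and so does column 6; that's the common total.
In column 1 the known cells total 101, leaving 102 − 101 = 1.
In column 2 the known cells total 77, leaving 102 − 77 = 25.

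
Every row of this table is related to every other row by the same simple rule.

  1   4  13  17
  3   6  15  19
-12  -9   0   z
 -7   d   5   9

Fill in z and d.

z = 4, d = -4

The difference between any two rows is the same in every column — this is an addition table with the headers hidden.
Row 3 minus row 1 is -12 − 1 = -13, so its entry in column 4 is 17 + (-13) = 4.
Row 4 minus row 1 is -7 − 1 = -8, so its entry in column 2 is 4 + (-8) = -4.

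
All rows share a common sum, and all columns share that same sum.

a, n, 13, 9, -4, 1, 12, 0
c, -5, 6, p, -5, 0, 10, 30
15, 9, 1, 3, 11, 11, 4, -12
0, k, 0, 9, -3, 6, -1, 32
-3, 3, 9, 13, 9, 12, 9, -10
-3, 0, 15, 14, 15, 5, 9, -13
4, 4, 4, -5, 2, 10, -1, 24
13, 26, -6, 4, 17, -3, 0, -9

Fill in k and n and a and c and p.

Rows 3 and 5 both sum to 42, so that's the common total.
Row 4: 0 + 0 + 9 − 3 + 6 − 1 + 32 = 43, so its missing entry is 42 − 43 = -1.
Column 2: -5 + 9 − 1 + 3 + 0 + 4 + 26 = 36, so its missing entry is 42 − 36 = 6.
Row 1: 6 + 13 + 9 − 4 + 1 + 12 + 0 = 37, so its missing entry is 42 − 37 = 5.
Column 1: 5 + 15 + 0 − 3 − 3 + 4 + 13 = 31, so its missing entry is 42 − 31 = 11.
Row 2: 11 − 5 + 6 − 5 + 0 + 10 + 30 = 47, so its missing entry is 42 − 47 = -5.

k = -1, n = 6, a = 5, c = 11, p = -5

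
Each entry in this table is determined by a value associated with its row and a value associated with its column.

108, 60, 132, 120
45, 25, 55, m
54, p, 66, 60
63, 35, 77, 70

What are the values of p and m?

p = 30, m = 50

Each row is a constant multiple of every other row — this is a multiplication table with the headers hidden.
Row 3 is 66/132 = 1/2 times row 1, so its entry in column 2 is 60 × 1/2 = 30.
Row 2 is 55/132 = 5/12 times row 1, so its entry in column 4 is 120 × 5/12 = 50.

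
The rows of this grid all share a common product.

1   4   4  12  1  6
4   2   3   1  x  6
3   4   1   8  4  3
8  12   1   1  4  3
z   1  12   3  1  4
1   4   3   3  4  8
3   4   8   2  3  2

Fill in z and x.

z = 8, x = 8

Rows 3 and 6 each multiply to 1152, so every row has product 1152.
Row 5: 1×12×3×1×4 = 144, so the missing entry is 1152 ÷ 144 = 8.
Row 2: 4×2×3×1×6 = 144, so the missing entry is 1152 ÷ 144 = 8.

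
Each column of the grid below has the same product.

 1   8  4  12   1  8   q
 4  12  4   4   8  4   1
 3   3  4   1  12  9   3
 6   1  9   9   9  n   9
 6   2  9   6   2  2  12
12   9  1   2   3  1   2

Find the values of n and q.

Columns 2 and 3 each multiply to 5184, so every column has product 5184.
Column 6: 8×4×9×2×1 = 576, so the missing entry is 5184 ÷ 576 = 9.
Column 7: 1×3×9×12×2 = 648, so the missing entry is 5184 ÷ 648 = 8.

n = 9, q = 8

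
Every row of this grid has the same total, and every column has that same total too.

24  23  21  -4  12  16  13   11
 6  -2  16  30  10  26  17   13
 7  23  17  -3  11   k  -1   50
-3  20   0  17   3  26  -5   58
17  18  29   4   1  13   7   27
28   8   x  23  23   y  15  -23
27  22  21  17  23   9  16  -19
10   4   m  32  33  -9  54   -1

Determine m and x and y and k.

Rows 1 and 2 both sum to 116, so that's the common total.
Row 3: 7 + 23 + 17 − 3 + 11 − 1 + 50 = 104, so its missing entry is 116 − 104 = 12.
Column 6: 16 + 26 + 12 + 26 + 13 + 9 − 9 = 93, so its missing entry is 116 − 93 = 23.
Row 8: 10 + 4 + 32 + 33 − 9 + 54 − 1 = 123, so its missing entry is 116 − 123 = -7.
Row 6: 28 + 8 + 23 + 23 + 23 + 15 − 23 = 97, so its missing entry is 116 − 97 = 19.

m = -7, x = 19, y = 23, k = 12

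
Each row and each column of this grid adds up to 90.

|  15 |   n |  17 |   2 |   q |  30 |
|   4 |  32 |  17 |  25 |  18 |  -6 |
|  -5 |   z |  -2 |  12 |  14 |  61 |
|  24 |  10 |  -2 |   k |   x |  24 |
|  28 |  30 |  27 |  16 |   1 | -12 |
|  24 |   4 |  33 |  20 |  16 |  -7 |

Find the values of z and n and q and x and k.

z = 10, n = 4, q = 22, x = 19, k = 15

The known cells in row 3 total 80, leaving 90 − 80 = 10 for the blank.
The known cells in column 2 total 86, leaving 90 − 86 = 4 for the blank.
The known cells in row 1 total 68, leaving 90 − 68 = 22 for the blank.
The known cells in column 5 total 71, leaving 90 − 71 = 19 for the blank.
The known cells in row 4 total 75, leaving 90 − 75 = 15 for the blank.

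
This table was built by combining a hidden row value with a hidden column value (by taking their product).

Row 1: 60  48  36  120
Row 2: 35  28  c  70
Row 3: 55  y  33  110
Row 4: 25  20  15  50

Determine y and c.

Each row is a constant multiple of every other row — this is a multiplication table with the headers hidden.
Row 3 is 110/120 = 11/12 times row 1, so its entry in column 2 is 48 × 11/12 = 44.
Row 2 is 70/120 = 7/12 times row 1, so its entry in column 3 is 36 × 7/12 = 21.

y = 44, c = 21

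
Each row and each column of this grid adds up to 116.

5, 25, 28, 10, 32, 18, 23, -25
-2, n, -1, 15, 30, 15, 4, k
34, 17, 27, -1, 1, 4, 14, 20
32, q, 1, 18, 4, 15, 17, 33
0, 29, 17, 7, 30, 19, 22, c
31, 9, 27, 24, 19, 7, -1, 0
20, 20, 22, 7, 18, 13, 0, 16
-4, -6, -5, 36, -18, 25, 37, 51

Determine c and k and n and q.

c = -8, k = 29, n = 26, q = -4

Row 4: 32 + 1 + 18 + 4 + 15 + 17 + 33 = 120, so its missing entry is 116 − 120 = -4.
Column 2: 25 + 17 − 4 + 29 + 9 + 20 − 6 = 90, so its missing entry is 116 − 90 = 26.
Row 2: -2 + 26 − 1 + 15 + 30 + 15 + 4 = 87, so its missing entry is 116 − 87 = 29.
Row 5: 0 + 29 + 17 + 7 + 30 + 19 + 22 = 124, so its missing entry is 116 − 124 = -8.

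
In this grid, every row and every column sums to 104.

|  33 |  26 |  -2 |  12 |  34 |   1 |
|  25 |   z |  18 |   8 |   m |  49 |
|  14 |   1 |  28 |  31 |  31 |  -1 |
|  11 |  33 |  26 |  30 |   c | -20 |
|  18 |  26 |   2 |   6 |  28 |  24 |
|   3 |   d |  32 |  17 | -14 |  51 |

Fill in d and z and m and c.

d = 15, z = 3, m = 1, c = 24

Row 4 has 11 + 33 + 26 + 30 − 20 = 80; the blank must be 104 − 80 = 24.
Row 6 has 3 + 32 + 17 − 14 + 51 = 89; the blank must be 104 − 89 = 15.
Column 2 has 26 + 1 + 33 + 26 + 15 = 101; the blank must be 104 − 101 = 3.
Row 2 has 25 + 3 + 18 + 8 + 49 = 103; the blank must be 104 − 103 = 1.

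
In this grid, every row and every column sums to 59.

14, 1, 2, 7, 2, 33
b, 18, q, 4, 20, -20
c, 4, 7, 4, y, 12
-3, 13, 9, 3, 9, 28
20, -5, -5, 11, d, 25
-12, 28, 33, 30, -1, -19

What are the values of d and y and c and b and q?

The known cells in row 5 total 46, leaving 59 − 46 = 13 for the blank.
The known cells in column 5 total 43, leaving 59 − 43 = 16 for the blank.
The known cells in column 3 total 46, leaving 59 − 46 = 13 for the blank.
The known cells in row 3 total 43, leaving 59 − 43 = 16 for the blank.
The known cells in row 2 total 35, leaving 59 − 35 = 24 for the blank.

d = 13, y = 16, c = 16, b = 24, q = 13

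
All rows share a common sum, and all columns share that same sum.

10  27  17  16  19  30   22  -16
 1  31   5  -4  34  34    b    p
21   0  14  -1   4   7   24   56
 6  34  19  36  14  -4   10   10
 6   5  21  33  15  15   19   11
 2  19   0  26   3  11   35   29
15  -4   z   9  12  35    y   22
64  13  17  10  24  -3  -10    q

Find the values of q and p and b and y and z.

q = 10, p = 3, b = 21, y = 4, z = 32

Rows 1 and 3 both sum to 125, so that's the common total.
The known cells in column 3 total 93, leaving 125 − 93 = 32 for the blank.
The known cells in row 8 total 115, leaving 125 − 115 = 10 for the blank.
The known cells in column 8 total 122, leaving 125 − 122 = 3 for the blank.
The known cells in row 7 total 121, leaving 125 − 121 = 4 for the blank.
The known cells in row 2 total 104, leaving 125 − 104 = 21 for the blank.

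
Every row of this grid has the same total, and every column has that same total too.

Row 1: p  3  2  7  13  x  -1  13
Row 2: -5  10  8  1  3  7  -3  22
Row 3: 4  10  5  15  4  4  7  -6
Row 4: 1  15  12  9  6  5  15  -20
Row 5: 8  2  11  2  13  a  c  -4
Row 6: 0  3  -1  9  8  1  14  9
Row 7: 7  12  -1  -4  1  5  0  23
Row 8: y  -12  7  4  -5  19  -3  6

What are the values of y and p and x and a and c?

y = 27, p = 1, x = 5, a = -3, c = 14

Rows 2 and 3 both sum to 43, so that's the common total.
Column 7 has -1 − 3 + 7 + 15 + 14 + 0 − 3 = 29; the blank must be 43 − 29 = 14.
Row 8 has -12 + 7 + 4 − 5 + 19 − 3 + 6 = 16; the blank must be 43 − 16 = 27.
Column 1 has -5 + 4 + 1 + 8 + 0 + 7 + 27 = 42; the blank must be 43 − 42 = 1.
Row 5 has 8 + 2 + 11 + 2 + 13 + 14 − 4 = 46; the blank must be 43 − 46 = -3.
Row 1 has 1 + 3 + 2 + 7 + 13 − 1 + 13 = 38; the blank must be 43 − 38 = 5.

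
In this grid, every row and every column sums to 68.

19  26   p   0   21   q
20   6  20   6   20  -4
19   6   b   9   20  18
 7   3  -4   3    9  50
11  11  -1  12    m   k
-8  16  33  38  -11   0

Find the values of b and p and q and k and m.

The known cells in column 5 total 59, leaving 68 − 59 = 9 for the blank.
The known cells in row 5 total 42, leaving 68 − 42 = 26 for the blank.
The known cells in column 6 total 90, leaving 68 − 90 = -22 for the blank.
The known cells in row 1 total 44, leaving 68 − 44 = 24 for the blank.
The known cells in row 3 total 72, leaving 68 − 72 = -4 for the blank.

b = -4, p = 24, q = -22, k = 26, m = 9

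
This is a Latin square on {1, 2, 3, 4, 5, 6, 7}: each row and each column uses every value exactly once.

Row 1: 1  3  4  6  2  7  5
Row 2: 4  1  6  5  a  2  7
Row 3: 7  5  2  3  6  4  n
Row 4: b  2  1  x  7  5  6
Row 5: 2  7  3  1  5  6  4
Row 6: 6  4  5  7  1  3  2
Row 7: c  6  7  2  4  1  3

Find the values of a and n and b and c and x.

Cell (2,5): row 2 already has {1, 2, 4, 5, 6, 7} → 3.
Cell (4,4): column 4 already has {1, 2, 3, 5, 6, 7} → 4.
At (row 4, col 1): row 4 already has {1, 2, 4, 5, 6, 7}, so the value is 3.
Cell (3,7): row 3 already has {2, 3, 4, 5, 6, 7} → 1.
Cell (7,1): row 7 already has {1, 2, 3, 4, 6, 7} → 5.

a = 3, n = 1, b = 3, c = 5, x = 4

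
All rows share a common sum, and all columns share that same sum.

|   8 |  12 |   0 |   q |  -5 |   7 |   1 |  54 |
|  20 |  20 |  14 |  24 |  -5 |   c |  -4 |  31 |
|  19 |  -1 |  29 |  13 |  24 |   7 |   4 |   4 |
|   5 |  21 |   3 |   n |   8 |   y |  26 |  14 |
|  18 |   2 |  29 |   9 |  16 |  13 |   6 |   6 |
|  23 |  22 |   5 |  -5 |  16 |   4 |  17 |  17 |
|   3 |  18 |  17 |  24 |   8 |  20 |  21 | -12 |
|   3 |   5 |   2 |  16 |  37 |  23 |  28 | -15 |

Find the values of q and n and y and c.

Rows 3 and 5 both sum to 99, so that's the common total.
Row 1 has 8 + 12 + 0 − 5 + 7 + 1 + 54 = 77; the blank must be 99 − 77 = 22.
Column 4 has 22 + 24 + 13 + 9 − 5 + 24 + 16 = 103; the blank must be 99 − 103 = -4.
Row 4 has 5 + 21 + 3 − 4 + 8 + 26 + 14 = 73; the blank must be 99 − 73 = 26.
Row 2 has 20 + 20 + 14 + 24 − 5 − 4 + 31 = 100; the blank must be 99 − 100 = -1.

q = 22, n = -4, y = 26, c = -1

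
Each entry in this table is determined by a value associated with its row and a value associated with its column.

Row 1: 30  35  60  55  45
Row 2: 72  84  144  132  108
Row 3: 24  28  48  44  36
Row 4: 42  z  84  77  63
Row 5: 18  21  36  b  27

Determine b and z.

Each row is a constant multiple of every other row — this is a multiplication table with the headers hidden.
Row 5 is 27/45 = 3/5 times row 1, so its entry in column 4 is 55 × 3/5 = 33.
Row 4 is 63/45 = 7/5 times row 1, so its entry in column 2 is 35 × 7/5 = 49.

b = 33, z = 49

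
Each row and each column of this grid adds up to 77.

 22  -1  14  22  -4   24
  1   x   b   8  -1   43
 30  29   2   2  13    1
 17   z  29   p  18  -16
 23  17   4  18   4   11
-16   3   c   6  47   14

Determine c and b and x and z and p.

c = 23, b = 5, x = 21, z = 8, p = 21

Column 4 has 22 + 8 + 2 + 18 + 6 = 56; the blank must be 77 − 56 = 21.
Row 4 has 17 + 29 + 21 + 18 − 16 = 69; the blank must be 77 − 69 = 8.
Column 2 has -1 + 29 + 8 + 17 + 3 = 56; the blank must be 77 − 56 = 21.
Row 2 has 1 + 21 + 8 − 1 + 43 = 72; the blank must be 77 − 72 = 5.
Row 6 has -16 + 3 + 6 + 47 + 14 = 54; the blank must be 77 − 54 = 23.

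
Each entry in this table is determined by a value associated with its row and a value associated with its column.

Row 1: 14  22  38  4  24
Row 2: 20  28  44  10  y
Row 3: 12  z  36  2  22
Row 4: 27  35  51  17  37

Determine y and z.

The difference between any two rows is the same in every column — this is an addition table with the headers hidden.
Row 2 minus row 1 is 44 − 38 = 6, so its entry in column 5 is 24 + 6 = 30.
Row 3 minus row 1 is 36 − 38 = -2, so its entry in column 2 is 22 + (-2) = 20.

y = 30, z = 20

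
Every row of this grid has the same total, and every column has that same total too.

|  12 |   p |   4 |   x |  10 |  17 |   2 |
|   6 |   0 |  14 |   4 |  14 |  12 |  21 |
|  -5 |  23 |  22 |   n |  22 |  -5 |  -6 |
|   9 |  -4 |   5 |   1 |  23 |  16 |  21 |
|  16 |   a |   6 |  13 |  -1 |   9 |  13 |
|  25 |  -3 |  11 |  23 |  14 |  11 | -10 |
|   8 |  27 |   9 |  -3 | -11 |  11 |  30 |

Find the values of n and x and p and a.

Rows 2 and 4 both sum to 71, so that's the common total.
Row 3 has -5 + 23 + 22 + 22 − 5 − 6 = 51; the blank must be 71 − 51 = 20.
Column 4 has 4 + 20 + 1 + 13 + 23 − 3 = 58; the blank must be 71 − 58 = 13.
Row 5 has 16 + 6 + 13 − 1 + 9 + 13 = 56; the blank must be 71 − 56 = 15.
Row 1 has 12 + 4 + 13 + 10 + 17 + 2 = 58; the blank must be 71 − 58 = 13.

n = 20, x = 13, p = 13, a = 15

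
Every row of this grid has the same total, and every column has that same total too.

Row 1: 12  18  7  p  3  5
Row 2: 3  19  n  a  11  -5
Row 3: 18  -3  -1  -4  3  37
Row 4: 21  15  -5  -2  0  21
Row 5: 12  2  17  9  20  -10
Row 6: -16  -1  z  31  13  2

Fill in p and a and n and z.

p = 5, a = 11, n = 11, z = 21

Rows 3 and 4 both sum to 50, so that's the common total.
The known cells in row 1 total 45, leaving 50 − 45 = 5 for the blank.
The known cells in column 4 total 39, leaving 50 − 39 = 11 for the blank.
The known cells in row 2 total 39, leaving 50 − 39 = 11 for the blank.
The known cells in row 6 total 29, leaving 50 − 29 = 21 for the blank.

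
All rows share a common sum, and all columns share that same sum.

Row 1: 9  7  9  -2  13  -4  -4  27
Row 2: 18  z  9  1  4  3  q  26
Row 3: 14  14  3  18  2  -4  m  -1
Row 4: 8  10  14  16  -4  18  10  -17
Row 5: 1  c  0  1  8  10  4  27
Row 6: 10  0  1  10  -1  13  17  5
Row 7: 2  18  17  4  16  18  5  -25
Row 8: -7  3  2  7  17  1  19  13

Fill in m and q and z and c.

m = 9, q = -5, z = -1, c = 4

Rows 1 and 4 both sum to 55, so that's the common total.
The known cells in row 3 total 46, leaving 55 − 46 = 9 for the blank.
The known cells in column 7 total 60, leaving 55 − 60 = -5 for the blank.
The known cells in row 2 total 56, leaving 55 − 56 = -1 for the blank.
The known cells in row 5 total 51, leaving 55 − 51 = 4 for the blank.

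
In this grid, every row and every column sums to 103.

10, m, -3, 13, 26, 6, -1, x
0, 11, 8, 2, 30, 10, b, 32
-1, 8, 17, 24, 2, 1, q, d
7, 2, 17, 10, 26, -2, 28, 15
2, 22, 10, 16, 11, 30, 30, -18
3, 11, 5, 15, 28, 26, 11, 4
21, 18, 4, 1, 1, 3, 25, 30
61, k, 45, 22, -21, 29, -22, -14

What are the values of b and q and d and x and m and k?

The known cells in row 8 total 100, leaving 103 − 100 = 3 for the blank.
The known cells in column 2 total 75, leaving 103 − 75 = 28 for the blank.
The known cells in row 1 total 79, leaving 103 − 79 = 24 for the blank.
The known cells in column 8 total 73, leaving 103 − 73 = 30 for the blank.
The known cells in row 3 total 81, leaving 103 − 81 = 22 for the blank.
The known cells in row 2 total 93, leaving 103 − 93 = 10 for the blank.

b = 10, q = 22, d = 30, x = 24, m = 28, k = 3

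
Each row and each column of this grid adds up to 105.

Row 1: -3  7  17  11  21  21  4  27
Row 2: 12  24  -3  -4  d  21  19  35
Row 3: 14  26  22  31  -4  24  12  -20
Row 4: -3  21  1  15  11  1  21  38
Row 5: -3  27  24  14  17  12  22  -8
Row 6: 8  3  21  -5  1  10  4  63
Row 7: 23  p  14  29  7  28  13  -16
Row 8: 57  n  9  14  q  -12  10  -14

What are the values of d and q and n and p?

Row 7 has 23 + 14 + 29 + 7 + 28 + 13 − 16 = 98; the blank must be 105 − 98 = 7.
Column 2 has 7 + 24 + 26 + 21 + 27 + 3 + 7 = 115; the blank must be 105 − 115 = -10.
Row 8 has 57 − 10 + 9 + 14 − 12 + 10 − 14 = 54; the blank must be 105 − 54 = 51.
Row 2 has 12 + 24 − 3 − 4 + 21 + 19 + 35 = 104; the blank must be 105 − 104 = 1.

d = 1, q = 51, n = -10, p = 7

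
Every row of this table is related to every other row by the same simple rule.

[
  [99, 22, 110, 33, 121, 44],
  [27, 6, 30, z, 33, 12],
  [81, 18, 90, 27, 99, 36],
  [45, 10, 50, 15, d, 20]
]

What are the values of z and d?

Each row is a constant multiple of every other row — this is a multiplication table with the headers hidden.
Row 2 is 27/99 = 3/11 times row 1, so its entry in column 4 is 33 × 3/11 = 9.
Row 4 is 45/99 = 5/11 times row 1, so its entry in column 5 is 121 × 5/11 = 55.

z = 9, d = 55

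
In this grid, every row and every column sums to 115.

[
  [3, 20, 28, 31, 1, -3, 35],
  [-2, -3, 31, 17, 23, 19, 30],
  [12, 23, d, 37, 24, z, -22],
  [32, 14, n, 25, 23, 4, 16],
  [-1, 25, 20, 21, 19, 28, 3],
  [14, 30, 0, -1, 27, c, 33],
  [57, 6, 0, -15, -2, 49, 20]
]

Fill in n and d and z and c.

n = 1, d = 35, z = 6, c = 12

The known cells in row 6 total 103, leaving 115 − 103 = 12 for the blank.
The known cells in row 4 total 114, leaving 115 − 114 = 1 for the blank.
The known cells in column 6 total 109, leaving 115 − 109 = 6 for the blank.
The known cells in row 3 total 80, leaving 115 − 80 = 35 for the blank.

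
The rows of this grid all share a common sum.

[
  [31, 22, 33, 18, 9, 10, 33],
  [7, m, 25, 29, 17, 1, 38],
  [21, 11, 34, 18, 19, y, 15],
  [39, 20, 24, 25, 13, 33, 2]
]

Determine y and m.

y = 38, m = 39

Rows 1 and 4 both add up to 156, so every row sums to 156.
Row 3: 21 + 11 + 34 + 18 + 19 + 15 = 118, so the missing entry is 156 − 118 = 38.
Row 2: 7 + 25 + 29 + 17 + 1 + 38 = 117, so the missing entry is 156 − 117 = 39.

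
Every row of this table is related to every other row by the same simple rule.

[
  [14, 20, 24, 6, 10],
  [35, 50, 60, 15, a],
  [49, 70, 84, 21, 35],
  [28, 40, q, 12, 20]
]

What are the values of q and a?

Each row is a constant multiple of every other row — this is a multiplication table with the headers hidden.
Row 4 is 40/20 = 2/1 times row 1, so its entry in column 3 is 24 × 2/1 = 48.
Row 2 is 50/20 = 5/2 times row 1, so its entry in column 5 is 10 × 5/2 = 25.

q = 48, a = 25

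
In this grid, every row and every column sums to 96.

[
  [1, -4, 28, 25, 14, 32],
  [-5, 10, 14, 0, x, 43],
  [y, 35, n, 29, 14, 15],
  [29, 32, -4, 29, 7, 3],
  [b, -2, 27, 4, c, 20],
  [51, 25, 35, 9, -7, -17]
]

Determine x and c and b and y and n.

x = 34, c = 34, b = 13, y = 7, n = -4

Row 2 has -5 + 10 + 14 + 0 + 43 = 62; the blank must be 96 − 62 = 34.
Column 5 has 14 + 34 + 14 + 7 − 7 = 62; the blank must be 96 − 62 = 34.
Row 5 has -2 + 27 + 4 + 34 + 20 = 83; the blank must be 96 − 83 = 13.
Column 1 has 1 − 5 + 29 + 13 + 51 = 89; the blank must be 96 − 89 = 7.
Row 3 has 7 + 35 + 29 + 14 + 15 = 100; the blank must be 96 − 100 = -4.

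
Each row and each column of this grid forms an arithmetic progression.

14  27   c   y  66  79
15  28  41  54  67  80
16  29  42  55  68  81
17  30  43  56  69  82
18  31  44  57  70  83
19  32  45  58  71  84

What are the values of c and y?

Along each row the entries change by 13 per step; down each column they change by 1.
Row 1: from 14 at column 1, stepping by 13 to column 3 gives 40.
Row 1: from 14 at column 1, stepping by 13 to column 4 gives 53.

c = 40, y = 53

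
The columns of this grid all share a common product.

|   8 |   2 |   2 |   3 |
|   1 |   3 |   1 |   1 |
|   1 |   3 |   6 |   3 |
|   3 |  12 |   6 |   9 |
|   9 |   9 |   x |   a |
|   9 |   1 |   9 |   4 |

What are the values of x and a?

x = 3, a = 6

Columns 1 and 2 each multiply to 1944, so every column has product 1944.
Column 3: 2×1×6×6×9 = 648, so the missing entry is 1944 ÷ 648 = 3.
Column 4: 3×1×3×9×4 = 324, so the missing entry is 1944 ÷ 324 = 6.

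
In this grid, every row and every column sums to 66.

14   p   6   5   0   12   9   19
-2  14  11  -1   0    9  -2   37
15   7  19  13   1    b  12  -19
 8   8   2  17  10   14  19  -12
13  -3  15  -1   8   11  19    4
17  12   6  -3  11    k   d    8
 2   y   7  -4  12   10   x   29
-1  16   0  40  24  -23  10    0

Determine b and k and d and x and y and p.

b = 18, k = 15, d = 0, x = -1, y = 11, p = 1

Row 1: 14 + 6 + 5 + 0 + 12 + 9 + 19 = 65, so its missing entry is 66 − 65 = 1.
Column 2: 1 + 14 + 7 + 8 − 3 + 12 + 16 = 55, so its missing entry is 66 − 55 = 11.
Row 7: 2 + 11 + 7 − 4 + 12 + 10 + 29 = 67, so its missing entry is 66 − 67 = -1.
Column 7: 9 − 2 + 12 + 19 + 19 − 1 + 10 = 66, so its missing entry is 66 − 66 = 0.
Row 6: 17 + 12 + 6 − 3 + 11 + 0 + 8 = 51, so its missing entry is 66 − 51 = 15.
Row 3: 15 + 7 + 19 + 13 + 1 + 12 − 19 = 48, so its missing entry is 66 − 48 = 18.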